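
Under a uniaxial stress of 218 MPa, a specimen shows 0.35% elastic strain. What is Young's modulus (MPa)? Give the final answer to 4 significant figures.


E = sigma / epsilon
epsilon = 0.35% = 3.5e-03
E = 218 / 3.5e-03
E = 62290 MPa


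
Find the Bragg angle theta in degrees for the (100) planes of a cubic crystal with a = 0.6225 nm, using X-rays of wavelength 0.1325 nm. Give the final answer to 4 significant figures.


d = a / sqrt(h^2+k^2+l^2)
d = 0.6225 / sqrt(1) = 0.6225 nm
lambda = 2*d*sin(theta)  =>  sin(theta) = lambda / (2*d)
sin(theta) = 0.1325 / (2 * 0.6225) = 0.106426
theta = 6.109 deg


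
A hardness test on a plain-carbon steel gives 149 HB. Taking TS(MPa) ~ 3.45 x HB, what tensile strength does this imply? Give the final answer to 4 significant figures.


TS (MPa) = 3.45 * HB
TS = 3.45 * 149
TS = 514.1 MPa


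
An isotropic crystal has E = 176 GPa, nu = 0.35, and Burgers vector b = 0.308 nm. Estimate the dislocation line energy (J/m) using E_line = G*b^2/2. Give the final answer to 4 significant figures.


Step 1: G = E / (2*(1+nu))
G = 176 / (2*(1+0.35)) = 65.1852 GPa = 6.51852e+10 Pa
Step 2: E_line = G*b^2/2
b = 0.308 nm = 3.08e-10 m
E_line = 0.5 * 6.51852e+10 * (3.08e-10)^2 = 3.092e-09 J/m


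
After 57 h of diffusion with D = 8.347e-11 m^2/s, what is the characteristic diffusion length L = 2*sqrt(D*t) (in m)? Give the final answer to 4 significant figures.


t = 57 hr = 205200 s
Diffusion length = 2*sqrt(D*t)
= 2*sqrt(8.347e-11 * 205200)
= 8.277e-03 m


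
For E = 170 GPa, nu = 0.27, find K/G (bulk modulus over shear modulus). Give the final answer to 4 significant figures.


G = E / (2*(1+nu))
G = 170 / (2*(1+0.27)) = 66.9291 GPa
K = E / (3*(1-2*nu))
K = 170 / (3*(1-2*0.27)) = 123.188 GPa
K/G = 123.188 / 66.9291 = 1.841


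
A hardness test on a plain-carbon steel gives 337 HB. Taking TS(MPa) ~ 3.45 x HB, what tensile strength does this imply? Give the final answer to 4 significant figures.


TS (MPa) = 3.45 * HB
TS = 3.45 * 337
TS = 1163 MPa


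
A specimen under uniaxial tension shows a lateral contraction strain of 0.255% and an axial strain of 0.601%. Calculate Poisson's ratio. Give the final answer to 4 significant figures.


nu = -epsilon_lat / epsilon_axial
Lateral strain is contraction (negative), so using magnitudes:
nu = 0.255 / 0.601
nu = 0.4243


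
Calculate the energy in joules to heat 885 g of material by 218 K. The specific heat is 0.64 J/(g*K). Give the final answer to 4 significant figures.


Q = m * cp * dT
Q = 885 * 0.64 * 218
Q = 123500 J


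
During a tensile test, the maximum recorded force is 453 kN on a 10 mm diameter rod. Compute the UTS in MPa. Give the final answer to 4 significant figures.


A0 = pi*(d/2)^2 = pi*(10/2)^2 = 78.5398 mm^2
UTS = F_max / A0 = 453*1000 / 78.5398
UTS = 5768 MPa


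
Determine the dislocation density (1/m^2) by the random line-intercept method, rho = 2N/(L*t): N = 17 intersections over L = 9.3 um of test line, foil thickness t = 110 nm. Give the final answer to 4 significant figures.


rho = 2N / (L * t)
L = 9.3 um = 9.3e-06 m, t = 110 nm = 1.1e-07 m
rho = 2 * 17 / (9.3e-06 * 1.1e-07)
rho = 3.324e+13 1/m^2


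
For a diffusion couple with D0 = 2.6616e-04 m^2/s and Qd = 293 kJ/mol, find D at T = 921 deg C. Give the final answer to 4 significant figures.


D = D0 * exp(-Qd / (R*T))
T = 1194.15 K
D = 2.6616e-04 * exp(-293e3 / (8.314 * 1194.15))
D = 4.057e-17 m^2/s


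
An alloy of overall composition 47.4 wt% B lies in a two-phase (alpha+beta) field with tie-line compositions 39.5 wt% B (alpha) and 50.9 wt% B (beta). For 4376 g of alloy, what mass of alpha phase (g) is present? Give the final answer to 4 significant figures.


f_alpha = (C_beta - C0) / (C_beta - C_alpha)
f_alpha = (50.9 - 47.4) / (50.9 - 39.5) = 0.307018
m_alpha = f_alpha * m_total = 0.307018 * 4376 = 1344 g


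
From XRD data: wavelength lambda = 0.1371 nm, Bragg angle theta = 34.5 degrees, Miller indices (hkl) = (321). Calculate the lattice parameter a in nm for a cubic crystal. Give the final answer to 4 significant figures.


d = lambda / (2*sin(theta))
d = 0.1371 / (2*sin(34.5 deg))
d = 0.121026 nm
a = d * sqrt(h^2+k^2+l^2) = 0.121026 * sqrt(14)
a = 0.4528 nm


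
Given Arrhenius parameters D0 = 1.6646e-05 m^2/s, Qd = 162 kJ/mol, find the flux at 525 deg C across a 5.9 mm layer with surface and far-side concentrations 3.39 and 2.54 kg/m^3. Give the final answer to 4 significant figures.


Step 1: D = D0 * exp(-Qd/(R*T))
T = 525 + 273.15 = 798.15 K
D = 1.6646e-05 * exp(-162e3 / (8.314 * 798.15)) = 4.1581e-16 m^2/s
Step 2: J = D * (C1 - C2) / dx
J = 4.1581e-16 * (3.39 - 2.54) / 5.9e-03
J = 5.99e-14 kg/(m^2*s)


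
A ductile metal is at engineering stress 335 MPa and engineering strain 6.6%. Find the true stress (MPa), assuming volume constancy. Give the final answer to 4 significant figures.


sigma_true = sigma_eng * (1 + epsilon_eng)
sigma_true = 335 * (1 + 0.066)
sigma_true = 357.1 MPa


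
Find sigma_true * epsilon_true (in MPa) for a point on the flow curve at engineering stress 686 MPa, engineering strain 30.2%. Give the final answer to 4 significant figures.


sigma_true = sigma_eng * (1 + epsilon_eng)
sigma_true = 686 * (1 + 0.302) = 893.172 MPa
epsilon_true = ln(1 + epsilon_eng)
epsilon_true = ln(1 + 0.302) = 0.263902
sigma_true * epsilon_true = 893.172 * 0.263902 = 235.7 MPa


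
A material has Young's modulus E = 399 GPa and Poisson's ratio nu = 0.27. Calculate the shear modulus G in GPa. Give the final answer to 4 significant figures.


G = E / (2*(1+nu))
G = 399 / (2*(1+0.27))
G = 157.1 GPa


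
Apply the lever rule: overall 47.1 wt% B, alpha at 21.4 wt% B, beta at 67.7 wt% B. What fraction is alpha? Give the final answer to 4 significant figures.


f_alpha = (C_beta - C0) / (C_beta - C_alpha)
f_alpha = (67.7 - 47.1) / (67.7 - 21.4)
f_alpha = 0.4449


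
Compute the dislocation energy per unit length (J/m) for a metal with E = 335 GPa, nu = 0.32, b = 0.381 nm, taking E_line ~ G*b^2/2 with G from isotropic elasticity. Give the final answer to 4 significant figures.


Step 1: G = E / (2*(1+nu))
G = 335 / (2*(1+0.32)) = 126.894 GPa = 1.26894e+11 Pa
Step 2: E_line = G*b^2/2
b = 0.381 nm = 3.81e-10 m
E_line = 0.5 * 1.26894e+11 * (3.81e-10)^2 = 9.21e-09 J/m


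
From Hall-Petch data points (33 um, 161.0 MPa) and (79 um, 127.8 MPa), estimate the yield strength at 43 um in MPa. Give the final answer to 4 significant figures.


sigma_y = sigma0 + k / sqrt(d)
1/sqrt(d1) = 1/sqrt(3.3e-05) = 174.078;  1/sqrt(d2) = 112.509
k = (sigma1 - sigma2) / (1/sqrt(d1) - 1/sqrt(d2)) = (161.0 - 127.8) / (174.078 - 112.509) = 0.539234 MPa*m^0.5
sigma0 = sigma1 - k/sqrt(d1) = 161.0 - 0.539234*174.078 = 67.1315 MPa
sigma_y(d3) = 67.1315 + 0.539234 / sqrt(4.3e-05) = 149.4 MPa


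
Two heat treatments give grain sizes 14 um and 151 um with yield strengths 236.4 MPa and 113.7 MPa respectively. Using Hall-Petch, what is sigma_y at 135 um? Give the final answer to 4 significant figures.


sigma_y = sigma0 + k / sqrt(d)
1/sqrt(d1) = 1/sqrt(1.4e-05) = 267.261;  1/sqrt(d2) = 81.3788
k = (sigma1 - sigma2) / (1/sqrt(d1) - 1/sqrt(d2)) = (236.4 - 113.7) / (267.261 - 81.3788) = 0.660095 MPa*m^0.5
sigma0 = sigma1 - k/sqrt(d1) = 236.4 - 0.660095*267.261 = 59.9822 MPa
sigma_y(d3) = 59.9822 + 0.660095 / sqrt(1.35e-04) = 116.8 MPa


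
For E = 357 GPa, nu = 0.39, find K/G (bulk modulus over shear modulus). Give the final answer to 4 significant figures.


G = E / (2*(1+nu))
G = 357 / (2*(1+0.39)) = 128.417 GPa
K = E / (3*(1-2*nu))
K = 357 / (3*(1-2*0.39)) = 540.909 GPa
K/G = 540.909 / 128.417 = 4.212


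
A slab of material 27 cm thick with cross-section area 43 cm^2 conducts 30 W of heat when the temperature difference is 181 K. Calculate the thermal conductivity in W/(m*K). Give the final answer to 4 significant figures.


k = Q*L / (A*dT)
L = 0.27 m, A = 4.3e-03 m^2
k = 30 * 0.27 / (4.3e-03 * 181)
k = 10.41 W/(m*K)


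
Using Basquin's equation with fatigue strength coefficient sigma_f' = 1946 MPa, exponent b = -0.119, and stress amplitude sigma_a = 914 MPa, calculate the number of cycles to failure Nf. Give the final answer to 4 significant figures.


sigma_a = sigma_f' * (2*Nf)^b
2*Nf = (sigma_a / sigma_f')^(1/b)
2*Nf = (914 / 1946)^(1/-0.119)
2*Nf = 572.737
Nf = 286.4 cycles


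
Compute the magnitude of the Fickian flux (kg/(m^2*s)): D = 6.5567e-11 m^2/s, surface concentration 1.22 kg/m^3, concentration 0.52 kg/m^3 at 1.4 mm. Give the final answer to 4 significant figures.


J = -D * (dC/dx) = D * (C1 - C2) / dx
J = 6.5567e-11 * (1.22 - 0.52) / 1.4e-03
J = 3.278e-08 kg/(m^2*s)


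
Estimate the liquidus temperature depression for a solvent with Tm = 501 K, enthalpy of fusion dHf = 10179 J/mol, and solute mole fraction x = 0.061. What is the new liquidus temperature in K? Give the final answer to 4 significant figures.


dT = R*Tm^2*x / dHf
dT = 8.314 * 501^2 * 0.061 / 10179
dT = 12.5058 K
T_new = 501 - 12.5058 = 488.5 K


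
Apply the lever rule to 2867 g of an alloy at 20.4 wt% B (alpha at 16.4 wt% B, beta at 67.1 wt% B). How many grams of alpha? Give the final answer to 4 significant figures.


f_alpha = (C_beta - C0) / (C_beta - C_alpha)
f_alpha = (67.1 - 20.4) / (67.1 - 16.4) = 0.921105
m_alpha = f_alpha * m_total = 0.921105 * 2867 = 2641 g


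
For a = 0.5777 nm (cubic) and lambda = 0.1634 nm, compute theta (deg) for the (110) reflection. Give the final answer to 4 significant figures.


d = a / sqrt(h^2+k^2+l^2)
d = 0.5777 / sqrt(2) = 0.408496 nm
lambda = 2*d*sin(theta)  =>  sin(theta) = lambda / (2*d)
sin(theta) = 0.1634 / (2 * 0.408496) = 0.200002
theta = 11.54 deg


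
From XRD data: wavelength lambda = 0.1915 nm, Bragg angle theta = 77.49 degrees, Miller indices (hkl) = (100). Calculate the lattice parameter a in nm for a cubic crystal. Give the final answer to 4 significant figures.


d = lambda / (2*sin(theta))
d = 0.1915 / (2*sin(77.49 deg))
d = 0.0980786 nm
a = d * sqrt(h^2+k^2+l^2) = 0.0980786 * sqrt(1)
a = 0.09808 nm


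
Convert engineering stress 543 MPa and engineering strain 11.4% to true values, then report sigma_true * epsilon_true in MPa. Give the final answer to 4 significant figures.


sigma_true = sigma_eng * (1 + epsilon_eng)
sigma_true = 543 * (1 + 0.114) = 604.902 MPa
epsilon_true = ln(1 + epsilon_eng)
epsilon_true = ln(1 + 0.114) = 0.107957
sigma_true * epsilon_true = 604.902 * 0.107957 = 65.3 MPa


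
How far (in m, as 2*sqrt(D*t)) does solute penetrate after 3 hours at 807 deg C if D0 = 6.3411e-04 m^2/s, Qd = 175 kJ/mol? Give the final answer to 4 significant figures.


Step 1: D = D0 * exp(-Qd/(R*T))
T = 1080.15 K
D = 6.3411e-04 * exp(-175e3 / (8.314 * 1080.15)) = 2.18317e-12 m^2/s
Step 2: L = 2*sqrt(D*t)
t = 3 h = 10800 s
L = 2*sqrt(2.18317e-12 * 10800) = 3.071e-04 m


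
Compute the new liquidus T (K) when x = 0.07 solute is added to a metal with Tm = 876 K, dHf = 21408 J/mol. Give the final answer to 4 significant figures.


dT = R*Tm^2*x / dHf
dT = 8.314 * 876^2 * 0.07 / 21408
dT = 20.8612 K
T_new = 876 - 20.8612 = 855.1 K


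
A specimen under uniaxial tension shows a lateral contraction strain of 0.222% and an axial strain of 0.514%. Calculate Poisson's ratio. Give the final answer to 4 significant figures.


nu = -epsilon_lat / epsilon_axial
Lateral strain is contraction (negative), so using magnitudes:
nu = 0.222 / 0.514
nu = 0.4319


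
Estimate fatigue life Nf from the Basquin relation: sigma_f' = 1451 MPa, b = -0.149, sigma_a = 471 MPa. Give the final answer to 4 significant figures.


sigma_a = sigma_f' * (2*Nf)^b
2*Nf = (sigma_a / sigma_f')^(1/b)
2*Nf = (471 / 1451)^(1/-0.149)
2*Nf = 1903.3
Nf = 951.6 cycles


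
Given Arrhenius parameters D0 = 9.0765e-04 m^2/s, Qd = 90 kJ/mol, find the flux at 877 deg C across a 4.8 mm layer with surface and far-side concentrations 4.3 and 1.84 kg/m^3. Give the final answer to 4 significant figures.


Step 1: D = D0 * exp(-Qd/(R*T))
T = 877 + 273.15 = 1150.15 K
D = 9.0765e-04 * exp(-90e3 / (8.314 * 1150.15)) = 7.41952e-08 m^2/s
Step 2: J = D * (C1 - C2) / dx
J = 7.41952e-08 * (4.3 - 1.84) / 4.8e-03
J = 3.803e-05 kg/(m^2*s)


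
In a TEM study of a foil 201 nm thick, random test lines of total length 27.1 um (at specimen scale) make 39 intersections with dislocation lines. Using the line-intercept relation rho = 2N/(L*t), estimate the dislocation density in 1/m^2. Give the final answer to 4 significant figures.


rho = 2N / (L * t)
L = 27.1 um = 2.71e-05 m, t = 201 nm = 2.01e-07 m
rho = 2 * 39 / (2.71e-05 * 2.01e-07)
rho = 1.432e+13 1/m^2


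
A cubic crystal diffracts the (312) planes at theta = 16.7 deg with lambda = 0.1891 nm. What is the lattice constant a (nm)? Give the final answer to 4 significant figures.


d = lambda / (2*sin(theta))
d = 0.1891 / (2*sin(16.7 deg))
d = 0.329029 nm
a = d * sqrt(h^2+k^2+l^2) = 0.329029 * sqrt(14)
a = 1.231 nm


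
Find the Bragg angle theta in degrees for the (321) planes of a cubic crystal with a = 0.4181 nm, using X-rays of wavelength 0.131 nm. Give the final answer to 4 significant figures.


d = a / sqrt(h^2+k^2+l^2)
d = 0.4181 / sqrt(14) = 0.111742 nm
lambda = 2*d*sin(theta)  =>  sin(theta) = lambda / (2*d)
sin(theta) = 0.131 / (2 * 0.111742) = 0.586172
theta = 35.89 deg


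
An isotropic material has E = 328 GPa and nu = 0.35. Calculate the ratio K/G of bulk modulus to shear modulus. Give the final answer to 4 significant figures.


G = E / (2*(1+nu))
G = 328 / (2*(1+0.35)) = 121.481 GPa
K = E / (3*(1-2*nu))
K = 328 / (3*(1-2*0.35)) = 364.444 GPa
K/G = 364.444 / 121.481 = 3


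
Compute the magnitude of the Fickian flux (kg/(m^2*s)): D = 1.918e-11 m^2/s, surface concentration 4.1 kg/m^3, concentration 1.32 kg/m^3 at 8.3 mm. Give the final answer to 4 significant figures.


J = -D * (dC/dx) = D * (C1 - C2) / dx
J = 1.918e-11 * (4.1 - 1.32) / 8.3e-03
J = 6.424e-09 kg/(m^2*s)


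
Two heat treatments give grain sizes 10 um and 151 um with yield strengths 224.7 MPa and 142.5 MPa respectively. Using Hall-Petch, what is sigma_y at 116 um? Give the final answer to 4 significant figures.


sigma_y = sigma0 + k / sqrt(d)
1/sqrt(d1) = 1/sqrt(1e-05) = 316.228;  1/sqrt(d2) = 81.3788
k = (sigma1 - sigma2) / (1/sqrt(d1) - 1/sqrt(d2)) = (224.7 - 142.5) / (316.228 - 81.3788) = 0.350012 MPa*m^0.5
sigma0 = sigma1 - k/sqrt(d1) = 224.7 - 0.350012*316.228 = 114.016 MPa
sigma_y(d3) = 114.016 + 0.350012 / sqrt(1.16e-04) = 146.5 MPa


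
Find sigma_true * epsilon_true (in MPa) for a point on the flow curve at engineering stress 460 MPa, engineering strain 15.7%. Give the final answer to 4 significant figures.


sigma_true = sigma_eng * (1 + epsilon_eng)
sigma_true = 460 * (1 + 0.157) = 532.22 MPa
epsilon_true = ln(1 + epsilon_eng)
epsilon_true = ln(1 + 0.157) = 0.14583
sigma_true * epsilon_true = 532.22 * 0.14583 = 77.61 MPa


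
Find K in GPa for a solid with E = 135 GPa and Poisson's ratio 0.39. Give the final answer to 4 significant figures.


K = E / (3*(1-2*nu))
K = 135 / (3*(1-2*0.39))
K = 204.5 GPa


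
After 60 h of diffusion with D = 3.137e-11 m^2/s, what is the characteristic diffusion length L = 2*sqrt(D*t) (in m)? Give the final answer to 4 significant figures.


t = 60 hr = 216000 s
Diffusion length = 2*sqrt(D*t)
= 2*sqrt(3.137e-11 * 216000)
= 5.206e-03 m


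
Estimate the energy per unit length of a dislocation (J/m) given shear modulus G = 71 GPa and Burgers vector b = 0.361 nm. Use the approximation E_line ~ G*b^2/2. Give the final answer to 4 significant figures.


E = G*b^2/2
b = 0.361 nm = 3.61e-10 m
G = 71 GPa = 7.1e+10 Pa
E = 0.5 * 7.1e+10 * (3.61e-10)^2
E = 4.626e-09 J/m


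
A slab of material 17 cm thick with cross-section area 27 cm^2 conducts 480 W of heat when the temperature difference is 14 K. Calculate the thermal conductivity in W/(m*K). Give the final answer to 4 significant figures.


k = Q*L / (A*dT)
L = 0.17 m, A = 2.7e-03 m^2
k = 480 * 0.17 / (2.7e-03 * 14)
k = 2159 W/(m*K)


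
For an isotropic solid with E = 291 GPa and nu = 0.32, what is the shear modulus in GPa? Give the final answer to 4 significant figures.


G = E / (2*(1+nu))
G = 291 / (2*(1+0.32))
G = 110.2 GPa


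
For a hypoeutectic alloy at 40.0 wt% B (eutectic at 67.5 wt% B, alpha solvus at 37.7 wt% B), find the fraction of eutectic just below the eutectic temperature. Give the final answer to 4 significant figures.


f_primary = (C_e - C0) / (C_e - C_alpha_max)
f_primary = (67.5 - 40.0) / (67.5 - 37.7)
f_primary = 0.922819
f_eutectic = 1 - 0.922819 = 0.07718


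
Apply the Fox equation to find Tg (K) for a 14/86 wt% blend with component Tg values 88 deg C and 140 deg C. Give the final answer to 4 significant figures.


1/Tg = w1/Tg1 + w2/Tg2 (in Kelvin)
Tg1 = 361.15 K, Tg2 = 413.15 K
1/Tg = 0.14/361.15 + 0.86/413.15
Tg = 405 K


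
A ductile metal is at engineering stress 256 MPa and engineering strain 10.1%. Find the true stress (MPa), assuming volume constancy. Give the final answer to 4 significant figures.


sigma_true = sigma_eng * (1 + epsilon_eng)
sigma_true = 256 * (1 + 0.101)
sigma_true = 281.9 MPa


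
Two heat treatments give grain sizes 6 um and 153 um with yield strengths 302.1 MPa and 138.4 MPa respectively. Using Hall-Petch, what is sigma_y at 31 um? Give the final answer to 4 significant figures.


sigma_y = sigma0 + k / sqrt(d)
1/sqrt(d1) = 1/sqrt(6e-06) = 408.248;  1/sqrt(d2) = 80.8452
k = (sigma1 - sigma2) / (1/sqrt(d1) - 1/sqrt(d2)) = (302.1 - 138.4) / (408.248 - 80.8452) = 0.499995 MPa*m^0.5
sigma0 = sigma1 - k/sqrt(d1) = 302.1 - 0.499995*408.248 = 97.9778 MPa
sigma_y(d3) = 97.9778 + 0.499995 / sqrt(3.1e-05) = 187.8 MPa


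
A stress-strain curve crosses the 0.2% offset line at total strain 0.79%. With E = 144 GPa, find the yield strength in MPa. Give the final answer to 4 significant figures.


Offset strain = 0.002
Elastic strain at yield = total_strain - offset = 7.9e-03 - 0.002 = 5.9e-03
sigma_y = E * elastic_strain = 144000 * 5.9e-03
sigma_y = 849.6 MPa


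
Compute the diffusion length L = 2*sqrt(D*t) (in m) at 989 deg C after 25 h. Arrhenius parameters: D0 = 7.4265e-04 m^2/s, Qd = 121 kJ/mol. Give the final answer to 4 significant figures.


Step 1: D = D0 * exp(-Qd/(R*T))
T = 1262.15 K
D = 7.4265e-04 * exp(-121e3 / (8.314 * 1262.15)) = 7.29398e-09 m^2/s
Step 2: L = 2*sqrt(D*t)
t = 25 h = 90000 s
L = 2*sqrt(7.29398e-09 * 90000) = 0.05124 m


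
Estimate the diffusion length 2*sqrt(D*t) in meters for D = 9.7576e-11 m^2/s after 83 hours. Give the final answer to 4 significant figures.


t = 83 hr = 298800 s
Diffusion length = 2*sqrt(D*t)
= 2*sqrt(9.7576e-11 * 298800)
= 0.0108 m


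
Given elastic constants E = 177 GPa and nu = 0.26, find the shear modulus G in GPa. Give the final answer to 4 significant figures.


G = E / (2*(1+nu))
G = 177 / (2*(1+0.26))
G = 70.24 GPa


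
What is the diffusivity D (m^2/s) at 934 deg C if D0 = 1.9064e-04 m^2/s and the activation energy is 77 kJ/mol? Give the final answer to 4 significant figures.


D = D0 * exp(-Qd / (R*T))
T = 1207.15 K
D = 1.9064e-04 * exp(-77e3 / (8.314 * 1207.15))
D = 8.876e-08 m^2/s


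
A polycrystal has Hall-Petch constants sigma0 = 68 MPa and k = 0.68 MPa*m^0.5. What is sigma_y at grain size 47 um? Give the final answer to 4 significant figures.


sigma_y = sigma0 + k / sqrt(d)
d = 47 um = 4.7e-05 m
sigma_y = 68 + 0.68 / sqrt(4.7e-05)
sigma_y = 167.2 MPa


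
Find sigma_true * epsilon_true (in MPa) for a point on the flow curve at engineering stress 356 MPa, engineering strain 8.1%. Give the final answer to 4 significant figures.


sigma_true = sigma_eng * (1 + epsilon_eng)
sigma_true = 356 * (1 + 0.081) = 384.836 MPa
epsilon_true = ln(1 + epsilon_eng)
epsilon_true = ln(1 + 0.081) = 0.0778865
sigma_true * epsilon_true = 384.836 * 0.0778865 = 29.97 MPa


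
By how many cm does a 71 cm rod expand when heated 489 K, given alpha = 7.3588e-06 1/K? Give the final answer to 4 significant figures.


dL = L0 * alpha * dT
dL = 71 * 7.3588e-06 * 489
dL = 0.2555 cm


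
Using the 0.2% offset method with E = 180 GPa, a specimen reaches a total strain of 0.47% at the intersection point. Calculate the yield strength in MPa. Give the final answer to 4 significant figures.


Offset strain = 0.002
Elastic strain at yield = total_strain - offset = 4.7e-03 - 0.002 = 2.7e-03
sigma_y = E * elastic_strain = 180000 * 2.7e-03
sigma_y = 486 MPa


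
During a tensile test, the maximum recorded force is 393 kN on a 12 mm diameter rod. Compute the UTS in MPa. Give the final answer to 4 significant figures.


A0 = pi*(d/2)^2 = pi*(12/2)^2 = 113.097 mm^2
UTS = F_max / A0 = 393*1000 / 113.097
UTS = 3475 MPa


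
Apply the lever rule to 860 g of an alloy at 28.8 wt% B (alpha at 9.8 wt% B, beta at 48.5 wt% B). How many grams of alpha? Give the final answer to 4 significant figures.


f_alpha = (C_beta - C0) / (C_beta - C_alpha)
f_alpha = (48.5 - 28.8) / (48.5 - 9.8) = 0.509044
m_alpha = f_alpha * m_total = 0.509044 * 860 = 437.8 g


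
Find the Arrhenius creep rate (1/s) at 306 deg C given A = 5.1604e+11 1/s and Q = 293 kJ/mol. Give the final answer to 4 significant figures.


rate = A * exp(-Q / (R*T))
T = 306 + 273.15 = 579.15 K
rate = 5.1604e+11 * exp(-293e3 / (8.314 * 579.15))
rate = 1.93e-15 1/s


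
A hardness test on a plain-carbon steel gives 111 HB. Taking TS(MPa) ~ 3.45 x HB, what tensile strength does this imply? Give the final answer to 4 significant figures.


TS (MPa) = 3.45 * HB
TS = 3.45 * 111
TS = 383 MPa


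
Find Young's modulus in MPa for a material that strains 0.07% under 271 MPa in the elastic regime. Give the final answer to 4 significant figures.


E = sigma / epsilon
epsilon = 0.07% = 7e-04
E = 271 / 7e-04
E = 387100 MPa


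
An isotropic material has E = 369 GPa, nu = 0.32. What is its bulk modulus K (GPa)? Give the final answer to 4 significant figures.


K = E / (3*(1-2*nu))
K = 369 / (3*(1-2*0.32))
K = 341.7 GPa


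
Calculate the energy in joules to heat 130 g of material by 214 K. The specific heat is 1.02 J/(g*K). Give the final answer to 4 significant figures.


Q = m * cp * dT
Q = 130 * 1.02 * 214
Q = 28380 J


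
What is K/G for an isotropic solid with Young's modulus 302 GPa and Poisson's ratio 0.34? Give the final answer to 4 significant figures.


G = E / (2*(1+nu))
G = 302 / (2*(1+0.34)) = 112.687 GPa
K = E / (3*(1-2*nu))
K = 302 / (3*(1-2*0.34)) = 314.583 GPa
K/G = 314.583 / 112.687 = 2.792


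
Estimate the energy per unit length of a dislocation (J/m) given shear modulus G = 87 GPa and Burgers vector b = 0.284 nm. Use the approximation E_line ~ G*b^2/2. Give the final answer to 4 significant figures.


E = G*b^2/2
b = 0.284 nm = 2.84e-10 m
G = 87 GPa = 8.7e+10 Pa
E = 0.5 * 8.7e+10 * (2.84e-10)^2
E = 3.509e-09 J/m


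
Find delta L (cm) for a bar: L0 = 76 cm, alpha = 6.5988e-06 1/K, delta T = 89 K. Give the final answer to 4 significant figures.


dL = L0 * alpha * dT
dL = 76 * 6.5988e-06 * 89
dL = 0.04463 cm


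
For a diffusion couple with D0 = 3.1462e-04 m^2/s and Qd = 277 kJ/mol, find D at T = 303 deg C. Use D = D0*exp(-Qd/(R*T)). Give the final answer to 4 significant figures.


D = D0 * exp(-Qd / (R*T))
T = 576.15 K
D = 3.1462e-04 * exp(-277e3 / (8.314 * 576.15))
D = 2.419e-29 m^2/s


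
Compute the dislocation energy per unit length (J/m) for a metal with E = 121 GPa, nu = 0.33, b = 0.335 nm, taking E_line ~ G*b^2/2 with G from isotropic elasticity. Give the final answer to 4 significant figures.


Step 1: G = E / (2*(1+nu))
G = 121 / (2*(1+0.33)) = 45.4887 GPa = 4.54887e+10 Pa
Step 2: E_line = G*b^2/2
b = 0.335 nm = 3.35e-10 m
E_line = 0.5 * 4.54887e+10 * (3.35e-10)^2 = 2.552e-09 J/m


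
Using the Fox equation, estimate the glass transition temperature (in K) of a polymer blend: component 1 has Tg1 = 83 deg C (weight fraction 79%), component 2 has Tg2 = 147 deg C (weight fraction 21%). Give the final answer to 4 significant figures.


1/Tg = w1/Tg1 + w2/Tg2 (in Kelvin)
Tg1 = 356.15 K, Tg2 = 420.15 K
1/Tg = 0.79/356.15 + 0.21/420.15
Tg = 367.9 K


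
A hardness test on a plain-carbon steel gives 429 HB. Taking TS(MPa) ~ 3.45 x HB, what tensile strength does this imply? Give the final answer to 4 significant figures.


TS (MPa) = 3.45 * HB
TS = 3.45 * 429
TS = 1480 MPa


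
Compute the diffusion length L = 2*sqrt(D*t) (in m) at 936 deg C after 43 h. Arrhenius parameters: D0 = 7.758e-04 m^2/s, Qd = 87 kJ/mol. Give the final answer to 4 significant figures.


Step 1: D = D0 * exp(-Qd/(R*T))
T = 1209.15 K
D = 7.758e-04 * exp(-87e3 / (8.314 * 1209.15)) = 1.35288e-07 m^2/s
Step 2: L = 2*sqrt(D*t)
t = 43 h = 154800 s
L = 2*sqrt(1.35288e-07 * 154800) = 0.2894 m


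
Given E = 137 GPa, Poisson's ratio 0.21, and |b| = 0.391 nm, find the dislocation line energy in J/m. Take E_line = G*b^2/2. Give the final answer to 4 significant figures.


Step 1: G = E / (2*(1+nu))
G = 137 / (2*(1+0.21)) = 56.6116 GPa = 5.66116e+10 Pa
Step 2: E_line = G*b^2/2
b = 0.391 nm = 3.91e-10 m
E_line = 0.5 * 5.66116e+10 * (3.91e-10)^2 = 4.327e-09 J/m


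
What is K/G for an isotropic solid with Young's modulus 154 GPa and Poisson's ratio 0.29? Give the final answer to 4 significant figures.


G = E / (2*(1+nu))
G = 154 / (2*(1+0.29)) = 59.6899 GPa
K = E / (3*(1-2*nu))
K = 154 / (3*(1-2*0.29)) = 122.222 GPa
K/G = 122.222 / 59.6899 = 2.048


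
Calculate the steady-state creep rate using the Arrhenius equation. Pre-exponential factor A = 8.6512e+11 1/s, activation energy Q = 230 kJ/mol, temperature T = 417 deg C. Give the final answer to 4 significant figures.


rate = A * exp(-Q / (R*T))
T = 417 + 273.15 = 690.15 K
rate = 8.6512e+11 * exp(-230e3 / (8.314 * 690.15))
rate = 3.378e-06 1/s


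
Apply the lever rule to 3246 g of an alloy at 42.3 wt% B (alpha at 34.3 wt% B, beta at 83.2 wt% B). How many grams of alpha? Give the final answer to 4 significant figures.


f_alpha = (C_beta - C0) / (C_beta - C_alpha)
f_alpha = (83.2 - 42.3) / (83.2 - 34.3) = 0.836401
m_alpha = f_alpha * m_total = 0.836401 * 3246 = 2715 g


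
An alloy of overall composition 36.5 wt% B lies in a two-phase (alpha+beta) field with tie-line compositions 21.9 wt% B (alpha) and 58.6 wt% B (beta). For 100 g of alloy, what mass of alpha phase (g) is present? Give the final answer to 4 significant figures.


f_alpha = (C_beta - C0) / (C_beta - C_alpha)
f_alpha = (58.6 - 36.5) / (58.6 - 21.9) = 0.60218
m_alpha = f_alpha * m_total = 0.60218 * 100 = 60.22 g


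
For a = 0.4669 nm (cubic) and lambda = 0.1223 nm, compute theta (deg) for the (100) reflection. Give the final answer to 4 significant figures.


d = a / sqrt(h^2+k^2+l^2)
d = 0.4669 / sqrt(1) = 0.4669 nm
lambda = 2*d*sin(theta)  =>  sin(theta) = lambda / (2*d)
sin(theta) = 0.1223 / (2 * 0.4669) = 0.13097
theta = 7.526 deg


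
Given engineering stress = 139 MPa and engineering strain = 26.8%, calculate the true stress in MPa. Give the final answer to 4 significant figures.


sigma_true = sigma_eng * (1 + epsilon_eng)
sigma_true = 139 * (1 + 0.268)
sigma_true = 176.3 MPa


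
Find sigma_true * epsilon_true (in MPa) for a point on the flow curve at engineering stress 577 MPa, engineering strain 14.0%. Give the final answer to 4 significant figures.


sigma_true = sigma_eng * (1 + epsilon_eng)
sigma_true = 577 * (1 + 0.14) = 657.78 MPa
epsilon_true = ln(1 + epsilon_eng)
epsilon_true = ln(1 + 0.14) = 0.131028
sigma_true * epsilon_true = 657.78 * 0.131028 = 86.19 MPa


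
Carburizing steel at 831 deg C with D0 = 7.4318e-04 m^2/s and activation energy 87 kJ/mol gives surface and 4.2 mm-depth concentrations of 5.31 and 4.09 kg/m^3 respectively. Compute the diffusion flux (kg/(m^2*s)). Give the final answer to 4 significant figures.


Step 1: D = D0 * exp(-Qd/(R*T))
T = 831 + 273.15 = 1104.15 K
D = 7.4318e-04 * exp(-87e3 / (8.314 * 1104.15)) = 5.69099e-08 m^2/s
Step 2: J = D * (C1 - C2) / dx
J = 5.69099e-08 * (5.31 - 4.09) / 4.2e-03
J = 1.653e-05 kg/(m^2*s)


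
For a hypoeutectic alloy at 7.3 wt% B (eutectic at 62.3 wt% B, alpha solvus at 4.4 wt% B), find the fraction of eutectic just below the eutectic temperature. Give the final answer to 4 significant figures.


f_primary = (C_e - C0) / (C_e - C_alpha_max)
f_primary = (62.3 - 7.3) / (62.3 - 4.4)
f_primary = 0.949914
f_eutectic = 1 - 0.949914 = 0.05009


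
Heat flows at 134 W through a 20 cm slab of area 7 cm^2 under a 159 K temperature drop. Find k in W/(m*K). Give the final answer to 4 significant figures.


k = Q*L / (A*dT)
L = 0.2 m, A = 7e-04 m^2
k = 134 * 0.2 / (7e-04 * 159)
k = 240.8 W/(m*K)


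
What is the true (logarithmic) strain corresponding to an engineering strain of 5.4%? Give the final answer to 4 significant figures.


epsilon_true = ln(1 + epsilon_eng)
epsilon_true = ln(1 + 0.054)
epsilon_true = 0.05259


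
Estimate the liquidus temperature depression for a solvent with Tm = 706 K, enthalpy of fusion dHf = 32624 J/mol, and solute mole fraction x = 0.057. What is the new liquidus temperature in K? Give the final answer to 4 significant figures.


dT = R*Tm^2*x / dHf
dT = 8.314 * 706^2 * 0.057 / 32624
dT = 7.24031 K
T_new = 706 - 7.24031 = 698.8 K


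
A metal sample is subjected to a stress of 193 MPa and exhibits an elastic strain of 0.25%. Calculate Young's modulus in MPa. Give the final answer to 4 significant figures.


E = sigma / epsilon
epsilon = 0.25% = 2.5e-03
E = 193 / 2.5e-03
E = 77200 MPa


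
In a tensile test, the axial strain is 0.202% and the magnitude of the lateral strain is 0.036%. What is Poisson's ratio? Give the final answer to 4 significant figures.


nu = -epsilon_lat / epsilon_axial
Lateral strain is contraction (negative), so using magnitudes:
nu = 0.036 / 0.202
nu = 0.1782


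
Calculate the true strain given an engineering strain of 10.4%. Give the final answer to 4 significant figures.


epsilon_true = ln(1 + epsilon_eng)
epsilon_true = ln(1 + 0.104)
epsilon_true = 0.09894


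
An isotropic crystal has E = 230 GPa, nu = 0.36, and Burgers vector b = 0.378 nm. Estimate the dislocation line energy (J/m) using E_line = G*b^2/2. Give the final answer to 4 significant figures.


Step 1: G = E / (2*(1+nu))
G = 230 / (2*(1+0.36)) = 84.5588 GPa = 8.45588e+10 Pa
Step 2: E_line = G*b^2/2
b = 0.378 nm = 3.78e-10 m
E_line = 0.5 * 8.45588e+10 * (3.78e-10)^2 = 6.041e-09 J/m


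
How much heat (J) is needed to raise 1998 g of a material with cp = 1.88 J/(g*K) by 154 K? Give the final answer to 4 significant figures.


Q = m * cp * dT
Q = 1998 * 1.88 * 154
Q = 578500 J


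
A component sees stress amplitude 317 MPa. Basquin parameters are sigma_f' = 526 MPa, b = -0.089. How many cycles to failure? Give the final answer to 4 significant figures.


sigma_a = sigma_f' * (2*Nf)^b
2*Nf = (sigma_a / sigma_f')^(1/b)
2*Nf = (317 / 526)^(1/-0.089)
2*Nf = 295.859
Nf = 147.9 cycles


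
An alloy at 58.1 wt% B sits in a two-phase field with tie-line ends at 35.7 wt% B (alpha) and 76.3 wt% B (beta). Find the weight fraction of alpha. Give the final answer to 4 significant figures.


f_alpha = (C_beta - C0) / (C_beta - C_alpha)
f_alpha = (76.3 - 58.1) / (76.3 - 35.7)
f_alpha = 0.4483


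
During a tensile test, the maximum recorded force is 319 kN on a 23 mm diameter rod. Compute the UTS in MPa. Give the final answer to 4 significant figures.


A0 = pi*(d/2)^2 = pi*(23/2)^2 = 415.476 mm^2
UTS = F_max / A0 = 319*1000 / 415.476
UTS = 767.8 MPa


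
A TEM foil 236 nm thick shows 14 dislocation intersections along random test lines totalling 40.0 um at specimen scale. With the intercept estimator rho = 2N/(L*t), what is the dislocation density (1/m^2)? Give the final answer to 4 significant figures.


rho = 2N / (L * t)
L = 40.0 um = 4e-05 m, t = 236 nm = 2.36e-07 m
rho = 2 * 14 / (4e-05 * 2.36e-07)
rho = 2.966e+12 1/m^2


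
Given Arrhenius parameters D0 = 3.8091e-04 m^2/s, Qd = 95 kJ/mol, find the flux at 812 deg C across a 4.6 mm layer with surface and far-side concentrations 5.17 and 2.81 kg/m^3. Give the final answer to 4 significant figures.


Step 1: D = D0 * exp(-Qd/(R*T))
T = 812 + 273.15 = 1085.15 K
D = 3.8091e-04 * exp(-95e3 / (8.314 * 1085.15)) = 1.018e-08 m^2/s
Step 2: J = D * (C1 - C2) / dx
J = 1.018e-08 * (5.17 - 2.81) / 4.6e-03
J = 5.223e-06 kg/(m^2*s)


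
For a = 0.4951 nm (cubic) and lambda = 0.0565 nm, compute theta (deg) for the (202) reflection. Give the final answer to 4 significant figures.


d = a / sqrt(h^2+k^2+l^2)
d = 0.4951 / sqrt(8) = 0.175044 nm
lambda = 2*d*sin(theta)  =>  sin(theta) = lambda / (2*d)
sin(theta) = 0.0565 / (2 * 0.175044) = 0.161388
theta = 9.287 deg


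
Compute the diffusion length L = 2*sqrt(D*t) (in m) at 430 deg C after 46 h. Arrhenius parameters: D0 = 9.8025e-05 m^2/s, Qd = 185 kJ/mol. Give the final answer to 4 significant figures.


Step 1: D = D0 * exp(-Qd/(R*T))
T = 703.15 K
D = 9.8025e-05 * exp(-185e3 / (8.314 * 703.15)) = 1.76935e-18 m^2/s
Step 2: L = 2*sqrt(D*t)
t = 46 h = 165600 s
L = 2*sqrt(1.76935e-18 * 165600) = 1.083e-06 m


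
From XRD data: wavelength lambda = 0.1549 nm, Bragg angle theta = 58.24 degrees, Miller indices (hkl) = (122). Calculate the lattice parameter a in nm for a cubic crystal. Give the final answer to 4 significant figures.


d = lambda / (2*sin(theta))
d = 0.1549 / (2*sin(58.24 deg))
d = 0.0910897 nm
a = d * sqrt(h^2+k^2+l^2) = 0.0910897 * sqrt(9)
a = 0.2733 nm


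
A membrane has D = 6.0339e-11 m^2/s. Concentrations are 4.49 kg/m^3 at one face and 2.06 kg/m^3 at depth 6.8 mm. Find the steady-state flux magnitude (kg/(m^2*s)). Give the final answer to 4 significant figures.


J = -D * (dC/dx) = D * (C1 - C2) / dx
J = 6.0339e-11 * (4.49 - 2.06) / 6.8e-03
J = 2.156e-08 kg/(m^2*s)


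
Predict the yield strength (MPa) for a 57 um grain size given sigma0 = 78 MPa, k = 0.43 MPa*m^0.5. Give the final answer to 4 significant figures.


sigma_y = sigma0 + k / sqrt(d)
d = 57 um = 5.7e-05 m
sigma_y = 78 + 0.43 / sqrt(5.7e-05)
sigma_y = 135 MPa


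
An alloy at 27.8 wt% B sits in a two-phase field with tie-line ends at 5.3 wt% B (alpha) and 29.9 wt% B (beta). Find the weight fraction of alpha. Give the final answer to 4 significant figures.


f_alpha = (C_beta - C0) / (C_beta - C_alpha)
f_alpha = (29.9 - 27.8) / (29.9 - 5.3)
f_alpha = 0.08537


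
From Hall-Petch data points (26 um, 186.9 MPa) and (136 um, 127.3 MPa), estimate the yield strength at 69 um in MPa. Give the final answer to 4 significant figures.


sigma_y = sigma0 + k / sqrt(d)
1/sqrt(d1) = 1/sqrt(2.6e-05) = 196.116;  1/sqrt(d2) = 85.7493
k = (sigma1 - sigma2) / (1/sqrt(d1) - 1/sqrt(d2)) = (186.9 - 127.3) / (196.116 - 85.7493) = 0.540017 MPa*m^0.5
sigma0 = sigma1 - k/sqrt(d1) = 186.9 - 0.540017*196.116 = 80.9939 MPa
sigma_y(d3) = 80.9939 + 0.540017 / sqrt(6.9e-05) = 146 MPa


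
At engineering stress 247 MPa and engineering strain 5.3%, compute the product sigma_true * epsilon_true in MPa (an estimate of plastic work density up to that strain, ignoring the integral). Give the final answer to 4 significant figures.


sigma_true = sigma_eng * (1 + epsilon_eng)
sigma_true = 247 * (1 + 0.053) = 260.091 MPa
epsilon_true = ln(1 + epsilon_eng)
epsilon_true = ln(1 + 0.053) = 0.0516432
sigma_true * epsilon_true = 260.091 * 0.0516432 = 13.43 MPa


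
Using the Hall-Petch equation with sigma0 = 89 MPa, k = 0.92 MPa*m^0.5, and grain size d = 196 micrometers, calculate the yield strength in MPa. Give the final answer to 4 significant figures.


sigma_y = sigma0 + k / sqrt(d)
d = 196 um = 1.96e-04 m
sigma_y = 89 + 0.92 / sqrt(1.96e-04)
sigma_y = 154.7 MPa


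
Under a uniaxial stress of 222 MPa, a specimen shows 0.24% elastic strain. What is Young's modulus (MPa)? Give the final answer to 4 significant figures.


E = sigma / epsilon
epsilon = 0.24% = 2.4e-03
E = 222 / 2.4e-03
E = 92500 MPa


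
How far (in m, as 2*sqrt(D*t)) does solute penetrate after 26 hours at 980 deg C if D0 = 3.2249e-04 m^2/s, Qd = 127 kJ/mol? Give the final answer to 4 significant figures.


Step 1: D = D0 * exp(-Qd/(R*T))
T = 1253.15 K
D = 3.2249e-04 * exp(-127e3 / (8.314 * 1253.15)) = 1.63918e-09 m^2/s
Step 2: L = 2*sqrt(D*t)
t = 26 h = 93600 s
L = 2*sqrt(1.63918e-09 * 93600) = 0.02477 m


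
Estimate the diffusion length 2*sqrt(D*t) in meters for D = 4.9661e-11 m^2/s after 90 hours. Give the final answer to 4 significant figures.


t = 90 hr = 324000 s
Diffusion length = 2*sqrt(D*t)
= 2*sqrt(4.9661e-11 * 324000)
= 8.023e-03 m


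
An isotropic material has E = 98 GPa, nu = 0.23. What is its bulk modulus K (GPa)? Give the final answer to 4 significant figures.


K = E / (3*(1-2*nu))
K = 98 / (3*(1-2*0.23))
K = 60.49 GPa


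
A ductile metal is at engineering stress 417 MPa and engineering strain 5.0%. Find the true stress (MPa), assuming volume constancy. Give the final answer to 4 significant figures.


sigma_true = sigma_eng * (1 + epsilon_eng)
sigma_true = 417 * (1 + 0.05)
sigma_true = 437.9 MPa


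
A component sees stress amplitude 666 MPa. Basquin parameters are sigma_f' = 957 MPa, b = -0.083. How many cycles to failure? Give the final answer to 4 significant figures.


sigma_a = sigma_f' * (2*Nf)^b
2*Nf = (sigma_a / sigma_f')^(1/b)
2*Nf = (666 / 957)^(1/-0.083)
2*Nf = 78.8569
Nf = 39.43 cycles


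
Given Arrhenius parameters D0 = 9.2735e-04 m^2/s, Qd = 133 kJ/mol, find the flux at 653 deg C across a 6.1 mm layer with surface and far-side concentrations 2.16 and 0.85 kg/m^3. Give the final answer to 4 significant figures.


Step 1: D = D0 * exp(-Qd/(R*T))
T = 653 + 273.15 = 926.15 K
D = 9.2735e-04 * exp(-133e3 / (8.314 * 926.15)) = 2.92284e-11 m^2/s
Step 2: J = D * (C1 - C2) / dx
J = 2.92284e-11 * (2.16 - 0.85) / 6.1e-03
J = 6.277e-09 kg/(m^2*s)


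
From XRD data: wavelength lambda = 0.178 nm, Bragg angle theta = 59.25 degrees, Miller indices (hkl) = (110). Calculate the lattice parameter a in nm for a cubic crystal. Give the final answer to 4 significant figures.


d = lambda / (2*sin(theta))
d = 0.178 / (2*sin(59.25 deg))
d = 0.10356 nm
a = d * sqrt(h^2+k^2+l^2) = 0.10356 * sqrt(2)
a = 0.1465 nm


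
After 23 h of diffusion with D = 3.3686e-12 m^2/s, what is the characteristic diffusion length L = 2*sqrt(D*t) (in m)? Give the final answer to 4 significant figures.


t = 23 hr = 82800 s
Diffusion length = 2*sqrt(D*t)
= 2*sqrt(3.3686e-12 * 82800)
= 1.056e-03 m


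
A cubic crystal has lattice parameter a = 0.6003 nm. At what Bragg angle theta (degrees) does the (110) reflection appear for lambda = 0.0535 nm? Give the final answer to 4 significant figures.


d = a / sqrt(h^2+k^2+l^2)
d = 0.6003 / sqrt(2) = 0.424476 nm
lambda = 2*d*sin(theta)  =>  sin(theta) = lambda / (2*d)
sin(theta) = 0.0535 / (2 * 0.424476) = 0.0630188
theta = 3.613 deg


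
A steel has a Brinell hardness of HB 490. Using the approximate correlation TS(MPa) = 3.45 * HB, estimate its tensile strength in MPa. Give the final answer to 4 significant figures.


TS (MPa) = 3.45 * HB
TS = 3.45 * 490
TS = 1691 MPa


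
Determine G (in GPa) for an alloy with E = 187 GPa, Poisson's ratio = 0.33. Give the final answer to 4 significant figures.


G = E / (2*(1+nu))
G = 187 / (2*(1+0.33))
G = 70.3 GPa


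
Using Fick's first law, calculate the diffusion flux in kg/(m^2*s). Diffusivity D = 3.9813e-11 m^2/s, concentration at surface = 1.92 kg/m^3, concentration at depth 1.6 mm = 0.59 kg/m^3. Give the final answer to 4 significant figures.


J = -D * (dC/dx) = D * (C1 - C2) / dx
J = 3.9813e-11 * (1.92 - 0.59) / 1.6e-03
J = 3.309e-08 kg/(m^2*s)


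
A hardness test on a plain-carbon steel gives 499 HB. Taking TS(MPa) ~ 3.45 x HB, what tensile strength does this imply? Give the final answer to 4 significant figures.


TS (MPa) = 3.45 * HB
TS = 3.45 * 499
TS = 1722 MPa


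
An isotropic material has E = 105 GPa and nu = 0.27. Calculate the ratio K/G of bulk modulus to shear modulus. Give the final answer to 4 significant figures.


G = E / (2*(1+nu))
G = 105 / (2*(1+0.27)) = 41.3386 GPa
K = E / (3*(1-2*nu))
K = 105 / (3*(1-2*0.27)) = 76.087 GPa
K/G = 76.087 / 41.3386 = 1.841
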